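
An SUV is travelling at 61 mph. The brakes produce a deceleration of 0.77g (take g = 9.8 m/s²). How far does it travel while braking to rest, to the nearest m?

Braking distance ≈ 49 m

61 mph × 0.44704 = 27.2694 m/s.
a = 0.77 × 9.8 = 7.546 m/s².
Braking distance = v²/(2a) = 27.2694² / (2 × 7.546) = 743.620 / 15.092 = 49.272 m.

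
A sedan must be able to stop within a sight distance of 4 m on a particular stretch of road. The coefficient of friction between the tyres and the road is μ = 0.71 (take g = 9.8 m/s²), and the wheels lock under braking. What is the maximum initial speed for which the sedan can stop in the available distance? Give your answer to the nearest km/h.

Maximum speed ≈ 27 km/h

a = μg = 0.71 × 9.8 = 6.958 m/s².
v²/(2a) = d ⇒ v = √(2 × 6.958 × 4) = √55.66 = 7.4606 m/s.
7.4606 m/s × 3.6 = 26.858 km/h.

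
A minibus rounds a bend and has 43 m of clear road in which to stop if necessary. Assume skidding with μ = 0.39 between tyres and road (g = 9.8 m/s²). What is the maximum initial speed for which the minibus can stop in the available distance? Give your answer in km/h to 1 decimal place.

a = μg = 0.39 × 9.8 = 3.822 m/s².
v²/(2a) = d ⇒ v = √(2 × 3.822 × 43) = √328.69 = 18.1298 m/s.
18.1298 m/s × 3.6 = 65.267 km/h.

Maximum speed ≈ 65.3 km/h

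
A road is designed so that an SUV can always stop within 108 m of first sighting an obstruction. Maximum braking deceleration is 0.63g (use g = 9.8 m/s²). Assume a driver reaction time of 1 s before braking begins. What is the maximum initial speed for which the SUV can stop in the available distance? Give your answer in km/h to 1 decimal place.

a = 0.63 × 9.8 = 6.174 m/s².
Stopping distance: v·t_r + v²/(2a) = 108 with t_r = 1 s and a = 6.174 m/s².
So v² + 12.348 v − 1333.58 = 0.
Positive root: v = −a·t_r + √((a·t_r)² + 2a·d) = −6.174 + √(38.118 + 1333.58) = 30.8624 m/s.
30.8624 m/s × 3.6 = 111.105 km/h.

Maximum speed ≈ 111.1 km/h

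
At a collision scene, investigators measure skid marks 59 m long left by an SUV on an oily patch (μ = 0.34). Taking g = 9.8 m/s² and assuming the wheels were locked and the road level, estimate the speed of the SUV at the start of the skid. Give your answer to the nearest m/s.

Deceleration a = μg = 0.34 × 9.8 = 3.332 m/s².
v = √(2a·d) = √(2 × 3.332 × 59) = √393.176 = 19.8287 m/s.

Initial speed ≈ 20 m/s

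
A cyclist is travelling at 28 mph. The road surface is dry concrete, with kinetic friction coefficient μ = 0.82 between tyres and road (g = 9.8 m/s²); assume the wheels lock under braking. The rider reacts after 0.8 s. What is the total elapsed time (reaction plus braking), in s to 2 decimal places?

Total time ≈ 2.36 s

28 mph × 0.44704 = 12.5171 m/s.
a = μg = 0.82 × 9.8 = 8.036 m/s².
Braking time = v/a = 12.5171 / 8.036 = 1.558 s.
Total = 0.8 + 1.558 = 2.358 s.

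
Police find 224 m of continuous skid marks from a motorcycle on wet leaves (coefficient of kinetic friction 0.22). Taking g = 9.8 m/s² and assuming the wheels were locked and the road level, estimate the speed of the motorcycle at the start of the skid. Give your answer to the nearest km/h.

Initial speed ≈ 112 km/h

Deceleration a = μg = 0.22 × 9.8 = 2.156 m/s².
v = √(2a·d) = √(2 × 2.156 × 224) = √965.888 = 31.0787 m/s.
= 31.0787 × 3.6 = 111.883 km/h.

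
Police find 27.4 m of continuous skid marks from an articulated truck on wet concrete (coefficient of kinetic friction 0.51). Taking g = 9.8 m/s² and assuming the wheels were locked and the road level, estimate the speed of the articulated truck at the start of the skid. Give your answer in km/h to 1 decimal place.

Initial speed ≈ 59.6 km/h

Deceleration a = μg = 0.51 × 9.8 = 4.998 m/s².
v = √(2a·d) = √(2 × 4.998 × 27.4) = √273.890 = 16.5496 m/s.
= 16.5496 × 3.6 = 59.579 km/h.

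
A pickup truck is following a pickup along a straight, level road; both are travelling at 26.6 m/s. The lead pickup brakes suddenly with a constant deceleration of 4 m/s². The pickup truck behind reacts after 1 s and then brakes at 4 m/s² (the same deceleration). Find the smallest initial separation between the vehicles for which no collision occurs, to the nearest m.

Leader travels v²/(2a_L) = 707.560 / 8.000 = 88.445 m before stopping.
Follower covers v·t_r = 26.6000 × 1 = 26.600 m while reacting, then v²/(2a_F) = 707.560 / 8.000 = 88.445 m while braking, for a total of 26.600 + 88.445 = 115.045 m.
Since a_F ≤ a_L and the follower starts braking later, the follower is never slower than the leader, so the closest approach is when both have stopped.
Minimum gap = 115.045 − 88.445 = 26.600 m.

Minimum gap ≈ 27 m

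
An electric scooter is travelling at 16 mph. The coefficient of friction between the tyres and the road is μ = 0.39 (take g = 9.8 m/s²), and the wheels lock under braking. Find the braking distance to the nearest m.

16 mph × 0.44704 = 7.1526 m/s.
a = μg = 0.39 × 9.8 = 3.822 m/s².
Braking distance = v²/(2a) = 7.1526² / (2 × 3.822) = 51.160 / 7.644 = 6.693 m.

Braking distance ≈ 7 m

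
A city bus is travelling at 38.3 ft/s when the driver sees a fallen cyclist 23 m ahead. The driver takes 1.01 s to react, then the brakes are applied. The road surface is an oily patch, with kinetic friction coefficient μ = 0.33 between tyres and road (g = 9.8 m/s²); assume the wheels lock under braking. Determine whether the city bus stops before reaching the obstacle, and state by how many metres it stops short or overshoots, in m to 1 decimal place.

38.3 ft/s × 0.3048 = 11.6738 m/s.
a = μg = 0.33 × 9.8 = 3.234 m/s².
Reaction distance = 11.6738 × 1.01 = 11.791 m.
Braking distance = v²/(2a) = 136.278 / 6.468 = 21.070 m.
Total stopping distance = 11.791 + 21.070 = 32.861 m, vs 23 m available — it cannot stop in time and overshoots by 32.861 − 23 = 9.861 m.

No — it overshoots by 9.9 m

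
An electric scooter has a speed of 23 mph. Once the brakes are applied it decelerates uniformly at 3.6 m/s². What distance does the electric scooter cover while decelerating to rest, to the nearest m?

23 mph × 0.44704 = 10.2819 m/s.
Braking distance = v²/(2a) = 10.2819² / (2 × 3.600) = 105.717 / 7.200 = 14.683 m.

Braking distance ≈ 15 m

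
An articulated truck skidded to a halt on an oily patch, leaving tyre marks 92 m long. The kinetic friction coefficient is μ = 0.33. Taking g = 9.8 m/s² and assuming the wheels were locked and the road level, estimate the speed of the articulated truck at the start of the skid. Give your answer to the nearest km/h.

Initial speed ≈ 88 km/h

Deceleration a = μg = 0.33 × 9.8 = 3.234 m/s².
v = √(2a·d) = √(2 × 3.234 × 92) = √595.056 = 24.3938 m/s.
= 24.3938 × 3.6 = 87.818 km/h.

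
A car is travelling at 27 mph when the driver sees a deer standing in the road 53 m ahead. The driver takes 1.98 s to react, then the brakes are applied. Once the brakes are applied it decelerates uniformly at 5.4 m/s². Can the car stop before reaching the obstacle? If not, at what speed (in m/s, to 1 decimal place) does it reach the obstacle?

Yes — it stops about 15.6 m short of the obstacle, so it never reaches it

27 mph × 0.44704 = 12.0701 m/s.
Reaction distance = 12.0701 × 1.98 = 23.899 m.
Braking distance = v²/(2a) = 145.687 / 10.800 = 13.490 m.
Total stopping distance = 23.899 + 13.490 = 37.389 m, vs 53 m available — it stops with 53 − 37.389 = 15.611 m to spare.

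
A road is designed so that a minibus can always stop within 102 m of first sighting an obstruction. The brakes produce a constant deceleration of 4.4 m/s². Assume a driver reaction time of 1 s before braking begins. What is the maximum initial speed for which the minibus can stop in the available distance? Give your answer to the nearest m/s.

Stopping distance: v·t_r + v²/(2a) = 102 with t_r = 1 s and a = 4.400 m/s².
So v² + 8.800 v − 897.60 = 0.
Positive root: v = −a·t_r + √((a·t_r)² + 2a·d) = −4.400 + √(19.360 + 897.60) = 25.8813 m/s.

Maximum speed ≈ 26 m/s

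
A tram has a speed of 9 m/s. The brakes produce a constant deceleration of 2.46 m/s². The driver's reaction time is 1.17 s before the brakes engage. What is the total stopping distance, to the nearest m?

Reaction distance = v·t_r = 9.0000 × 1.17 = 10.530 m.
Braking distance = v²/(2a) = 9.0000² / (2 × 2.460) = 81.000 / 4.920 = 16.463 m.
Total = 10.530 + 16.463 = 26.993 m.

Total stopping distance ≈ 27 m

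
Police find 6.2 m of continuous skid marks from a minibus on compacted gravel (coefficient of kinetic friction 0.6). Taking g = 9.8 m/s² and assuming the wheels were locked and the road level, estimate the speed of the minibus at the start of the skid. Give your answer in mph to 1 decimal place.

Deceleration a = μg = 0.6 × 9.8 = 5.880 m/s².
v = √(2a·d) = √(2 × 5.880 × 6.2) = √72.912 = 8.5389 m/s.
= 8.5389 ÷ 0.44704 = 19.101 mph.

Initial speed ≈ 19.1 mph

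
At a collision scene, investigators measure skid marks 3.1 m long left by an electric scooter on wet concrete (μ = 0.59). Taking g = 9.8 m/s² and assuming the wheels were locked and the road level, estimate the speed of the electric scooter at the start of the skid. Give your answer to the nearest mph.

Deceleration a = μg = 0.59 × 9.8 = 5.782 m/s².
v = √(2a·d) = √(2 × 5.782 × 3.1) = √35.848 = 5.9873 m/s.
= 5.9873 ÷ 0.44704 = 13.393 mph.

Initial speed ≈ 13 mph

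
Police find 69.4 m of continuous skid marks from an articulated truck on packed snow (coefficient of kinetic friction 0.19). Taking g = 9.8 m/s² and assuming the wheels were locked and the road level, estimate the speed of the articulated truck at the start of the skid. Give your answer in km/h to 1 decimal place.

Initial speed ≈ 57.9 km/h

Deceleration a = μg = 0.19 × 9.8 = 1.862 m/s².
v = √(2a·d) = √(2 × 1.862 × 69.4) = √258.446 = 16.0763 m/s.
= 16.0763 × 3.6 = 57.875 km/h.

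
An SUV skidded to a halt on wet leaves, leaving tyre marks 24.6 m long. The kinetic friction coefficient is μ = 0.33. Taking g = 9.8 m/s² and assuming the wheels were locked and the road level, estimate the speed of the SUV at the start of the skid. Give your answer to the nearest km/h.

Initial speed ≈ 45 km/h

Deceleration a = μg = 0.33 × 9.8 = 3.234 m/s².
v = √(2a·d) = √(2 × 3.234 × 24.6) = √159.113 = 12.6140 m/s.
= 12.6140 × 3.6 = 45.410 km/h.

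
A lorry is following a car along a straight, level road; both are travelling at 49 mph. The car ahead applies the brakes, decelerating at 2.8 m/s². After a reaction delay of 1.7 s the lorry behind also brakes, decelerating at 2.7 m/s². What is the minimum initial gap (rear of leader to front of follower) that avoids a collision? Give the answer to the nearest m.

49 mph × 0.44704 = 21.9050 m/s.
Leader travels v²/(2a_L) = 479.829 / 5.600 = 85.684 m before stopping.
Follower covers v·t_r = 21.9050 × 1.7 = 37.239 m while reacting, then v²/(2a_F) = 479.829 / 5.400 = 88.857 m while braking, for a total of 37.239 + 88.857 = 126.096 m.
Since a_F ≤ a_L and the follower starts braking later, the follower is never slower than the leader, so the closest approach is when both have stopped.
Minimum gap = 126.096 − 85.684 = 40.412 m.

Minimum gap ≈ 40 m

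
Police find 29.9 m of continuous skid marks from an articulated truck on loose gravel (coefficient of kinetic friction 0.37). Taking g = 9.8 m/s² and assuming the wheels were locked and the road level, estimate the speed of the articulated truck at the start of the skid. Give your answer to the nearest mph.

Initial speed ≈ 33 mph

Deceleration a = μg = 0.37 × 9.8 = 3.626 m/s².
v = √(2a·d) = √(2 × 3.626 × 29.9) = √216.835 = 14.7253 m/s.
= 14.7253 ÷ 0.44704 = 32.940 mph.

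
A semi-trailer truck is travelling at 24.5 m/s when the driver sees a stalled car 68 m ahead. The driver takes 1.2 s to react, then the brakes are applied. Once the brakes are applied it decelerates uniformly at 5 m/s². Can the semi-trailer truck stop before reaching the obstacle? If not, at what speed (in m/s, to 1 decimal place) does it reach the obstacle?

No — it strikes the obstacle at 14.6 m/s

Reaction distance = 24.5000 × 1.2 = 29.400 m.
Braking distance needed to stop: v²/(2a) = 600.250 / 10.000 = 60.025 m, so total needed = 29.400 + 60.025 = 89.425 m > 68 m — it cannot stop.
Distance remaining when braking begins: 68 − 29.400 = 38.600 m.
v² = v₀² − 2a·d = 600.250 − 2 × 5.000 × 38.600 = 214.250 m²/s².
v = √214.250 = 14.637 m/s.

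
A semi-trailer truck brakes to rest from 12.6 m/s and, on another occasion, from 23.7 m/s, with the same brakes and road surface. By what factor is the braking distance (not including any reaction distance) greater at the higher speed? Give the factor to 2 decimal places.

Factor ≈ 3.54

Braking distance d = v²/(2a), so with a fixed, d ∝ v².
Factor = (23.7/12.6)² = 1.8810² = 3.5382.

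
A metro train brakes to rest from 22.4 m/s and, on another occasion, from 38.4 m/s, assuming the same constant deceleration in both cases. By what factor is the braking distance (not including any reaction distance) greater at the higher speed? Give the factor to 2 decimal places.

Factor ≈ 2.94

Braking distance d = v²/(2a), so with a fixed, d ∝ v².
Factor = (38.4/22.4)² = 1.7143² = 2.9388.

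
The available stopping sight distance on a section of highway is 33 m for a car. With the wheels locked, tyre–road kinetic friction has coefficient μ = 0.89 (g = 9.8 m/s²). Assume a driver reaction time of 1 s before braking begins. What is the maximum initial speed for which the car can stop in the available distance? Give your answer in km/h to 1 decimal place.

a = μg = 0.89 × 9.8 = 8.722 m/s².
Stopping distance: v·t_r + v²/(2a) = 33 with t_r = 1 s and a = 8.722 m/s².
So v² + 17.444 v − 575.65 = 0.
Positive root: v = −a·t_r + √((a·t_r)² + 2a·d) = −8.722 + √(76.073 + 575.65) = 16.8069 m/s.
16.8069 m/s × 3.6 = 60.505 km/h.

Maximum speed ≈ 60.5 km/h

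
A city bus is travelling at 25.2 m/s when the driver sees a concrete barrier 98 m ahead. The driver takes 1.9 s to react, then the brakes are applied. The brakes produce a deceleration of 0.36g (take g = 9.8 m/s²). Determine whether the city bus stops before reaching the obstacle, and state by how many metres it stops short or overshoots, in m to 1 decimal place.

No — it overshoots by 39.9 m

a = 0.36 × 9.8 = 3.528 m/s².
Reaction distance = 25.2000 × 1.9 = 47.880 m.
Braking distance = v²/(2a) = 635.040 / 7.056 = 90.000 m.
Total stopping distance = 47.880 + 90.000 = 137.880 m, vs 98 m available — it cannot stop in time and overshoots by 137.880 − 98 = 39.880 m.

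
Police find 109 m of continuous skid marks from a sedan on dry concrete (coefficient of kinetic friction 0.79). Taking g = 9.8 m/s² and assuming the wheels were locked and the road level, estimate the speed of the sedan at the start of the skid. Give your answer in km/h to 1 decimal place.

Deceleration a = μg = 0.79 × 9.8 = 7.742 m/s².
v = √(2a·d) = √(2 × 7.742 × 109) = √1687.756 = 41.0823 m/s.
= 41.0823 × 3.6 = 147.896 km/h.

Initial speed ≈ 147.9 km/h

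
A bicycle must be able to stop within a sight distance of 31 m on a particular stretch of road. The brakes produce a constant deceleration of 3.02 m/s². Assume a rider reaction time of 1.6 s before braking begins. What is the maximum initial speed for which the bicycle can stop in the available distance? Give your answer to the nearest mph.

Stopping distance: v·t_r + v²/(2a) = 31 with t_r = 1.6 s and a = 3.020 m/s².
So v² + 9.664 v − 187.24 = 0.
Positive root: v = −a·t_r + √((a·t_r)² + 2a·d) = −4.832 + √(23.348 + 187.24) = 9.6797 m/s.
9.6797 m/s ÷ 0.44704 = 21.653 mph.

Maximum speed ≈ 22 mph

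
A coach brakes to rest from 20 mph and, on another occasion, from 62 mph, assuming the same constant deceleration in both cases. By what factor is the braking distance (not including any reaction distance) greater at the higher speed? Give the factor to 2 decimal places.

Factor ≈ 9.61

Braking distance d = v²/(2a), so with a fixed, d ∝ v².
Factor = (62/20)² = 3.1000² = 9.6100.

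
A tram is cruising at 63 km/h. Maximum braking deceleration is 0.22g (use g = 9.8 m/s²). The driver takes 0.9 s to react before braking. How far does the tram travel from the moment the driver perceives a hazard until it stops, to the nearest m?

63 km/h ÷ 3.6 = 17.5000 m/s.
a = 0.22 × 9.8 = 2.156 m/s².
Reaction distance = v·t_r = 17.5000 × 0.9 = 15.750 m.
Braking distance = v²/(2a) = 17.5000² / (2 × 2.156) = 306.250 / 4.312 = 71.023 m.
Total = 15.750 + 71.023 = 86.773 m.

Total stopping distance ≈ 87 m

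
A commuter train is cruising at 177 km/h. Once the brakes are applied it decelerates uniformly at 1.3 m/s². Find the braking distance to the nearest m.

Braking distance ≈ 930 m

177 km/h ÷ 3.6 = 49.1667 m/s.
Braking distance = v²/(2a) = 49.1667² / (2 × 1.300) = 2417.364 / 2.600 = 929.755 m.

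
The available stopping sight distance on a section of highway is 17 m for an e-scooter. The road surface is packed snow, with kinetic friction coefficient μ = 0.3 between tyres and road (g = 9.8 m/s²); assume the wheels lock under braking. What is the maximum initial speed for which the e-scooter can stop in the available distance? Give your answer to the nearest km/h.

a = μg = 0.3 × 9.8 = 2.940 m/s².
v²/(2a) = d ⇒ v = √(2 × 2.940 × 17) = √99.96 = 9.9980 m/s.
9.9980 m/s × 3.6 = 35.993 km/h.

Maximum speed ≈ 36 km/h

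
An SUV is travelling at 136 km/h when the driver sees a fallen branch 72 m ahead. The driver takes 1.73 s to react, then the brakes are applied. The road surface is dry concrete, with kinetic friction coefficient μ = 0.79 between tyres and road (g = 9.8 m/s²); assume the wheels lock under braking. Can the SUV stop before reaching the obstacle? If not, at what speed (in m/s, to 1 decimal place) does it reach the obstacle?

136 km/h ÷ 3.6 = 37.7778 m/s.
a = μg = 0.79 × 9.8 = 7.742 m/s².
Reaction distance = 37.7778 × 1.73 = 65.356 m.
Braking distance needed to stop: v²/(2a) = 1427.162 / 15.484 = 92.170 m, so total needed = 65.356 + 92.170 = 157.526 m > 72 m — it cannot stop.
Distance remaining when braking begins: 72 − 65.356 = 6.644 m.
v² = v₀² − 2a·d = 1427.162 − 2 × 7.742 × 6.644 = 1324.286 m²/s².
v = √1324.286 = 36.391 m/s.

No — it strikes the obstacle at 36.4 m/s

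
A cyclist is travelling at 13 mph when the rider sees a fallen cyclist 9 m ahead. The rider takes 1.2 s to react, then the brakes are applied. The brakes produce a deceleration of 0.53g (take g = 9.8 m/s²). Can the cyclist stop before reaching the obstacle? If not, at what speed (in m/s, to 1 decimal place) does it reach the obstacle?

No — it strikes the obstacle at 3.6 m/s

13 mph × 0.44704 = 5.8115 m/s.
a = 0.53 × 9.8 = 5.194 m/s².
Reaction distance = 5.8115 × 1.2 = 6.974 m.
Braking distance needed to stop: v²/(2a) = 33.774 / 10.388 = 3.251 m, so total needed = 6.974 + 3.251 = 10.225 m > 9 m — it cannot stop.
Distance remaining when braking begins: 9 − 6.974 = 2.026 m.
v² = v₀² − 2a·d = 33.774 − 2 × 5.194 × 2.026 = 12.728 m²/s².
v = √12.728 = 3.568 m/s.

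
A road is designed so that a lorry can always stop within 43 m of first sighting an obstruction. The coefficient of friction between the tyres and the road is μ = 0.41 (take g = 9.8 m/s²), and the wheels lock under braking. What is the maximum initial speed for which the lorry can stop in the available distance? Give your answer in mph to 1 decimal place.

a = μg = 0.41 × 9.8 = 4.018 m/s².
v²/(2a) = d ⇒ v = √(2 × 4.018 × 43) = √345.55 = 18.5890 m/s.
18.5890 m/s ÷ 0.44704 = 41.582 mph.

Maximum speed ≈ 41.6 mph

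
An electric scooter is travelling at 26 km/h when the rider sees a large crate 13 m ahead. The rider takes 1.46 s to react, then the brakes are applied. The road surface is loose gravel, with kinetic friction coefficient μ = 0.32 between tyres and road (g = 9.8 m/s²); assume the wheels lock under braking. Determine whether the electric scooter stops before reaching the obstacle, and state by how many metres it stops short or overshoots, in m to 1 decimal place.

No — it overshoots by 5.9 m

26 km/h ÷ 3.6 = 7.2222 m/s.
a = μg = 0.32 × 9.8 = 3.136 m/s².
Reaction distance = 7.2222 × 1.46 = 10.544 m.
Braking distance = v²/(2a) = 52.160 / 6.272 = 8.316 m.
Total stopping distance = 10.544 + 8.316 = 18.860 m, vs 13 m available — it cannot stop in time and overshoots by 18.860 − 13 = 5.860 m.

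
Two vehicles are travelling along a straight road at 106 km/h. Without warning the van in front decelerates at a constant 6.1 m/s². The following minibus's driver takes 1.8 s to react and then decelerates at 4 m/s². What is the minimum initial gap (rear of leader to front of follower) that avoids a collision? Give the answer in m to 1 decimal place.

Minimum gap ≈ 90.3 m

106 km/h ÷ 3.6 = 29.4444 m/s.
Leader travels v²/(2a_L) = 866.973 / 12.200 = 71.063 m before stopping.
Follower covers v·t_r = 29.4444 × 1.8 = 53.000 m while reacting, then v²/(2a_F) = 866.973 / 8.000 = 108.372 m while braking, for a total of 53.000 + 108.372 = 161.372 m.
Since a_F ≤ a_L and the follower starts braking later, the follower is never slower than the leader, so the closest approach is when both have stopped.
Minimum gap = 161.372 − 71.063 = 90.309 m.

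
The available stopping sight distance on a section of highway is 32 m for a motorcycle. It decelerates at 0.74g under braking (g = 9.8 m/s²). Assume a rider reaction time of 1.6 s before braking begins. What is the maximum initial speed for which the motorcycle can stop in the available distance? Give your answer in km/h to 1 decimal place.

a = 0.74 × 9.8 = 7.252 m/s².
Stopping distance: v·t_r + v²/(2a) = 32 with t_r = 1.6 s and a = 7.252 m/s².
So v² + 23.206 v − 464.13 = 0.
Positive root: v = −a·t_r + √((a·t_r)² + 2a·d) = −11.603 + √(134.630 + 464.13) = 12.8666 m/s.
12.8666 m/s × 3.6 = 46.320 km/h.

Maximum speed ≈ 46.3 km/h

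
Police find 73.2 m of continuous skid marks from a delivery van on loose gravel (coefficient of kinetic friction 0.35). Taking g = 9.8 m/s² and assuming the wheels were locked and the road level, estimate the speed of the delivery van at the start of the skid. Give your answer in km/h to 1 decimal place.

Deceleration a = μg = 0.35 × 9.8 = 3.430 m/s².
v = √(2a·d) = √(2 × 3.430 × 73.2) = √502.152 = 22.4087 m/s.
= 22.4087 × 3.6 = 80.671 km/h.

Initial speed ≈ 80.7 km/h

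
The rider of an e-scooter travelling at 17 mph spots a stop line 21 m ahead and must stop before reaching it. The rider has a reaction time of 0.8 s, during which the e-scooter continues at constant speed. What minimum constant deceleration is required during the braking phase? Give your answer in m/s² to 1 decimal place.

Required deceleration ≈ 1.9 m/s²

17 mph × 0.44704 = 7.5997 m/s.
Distance covered during reaction = 7.5997 × 0.8 = 6.080 m.
Distance available for braking: 21 − 6.080 = 14.920 m.
v² = 2a·d ⇒ a = v²/(2d) = 7.5997² / (2 × 14.920) = 57.755 / 29.840 = 1.9355 m/s².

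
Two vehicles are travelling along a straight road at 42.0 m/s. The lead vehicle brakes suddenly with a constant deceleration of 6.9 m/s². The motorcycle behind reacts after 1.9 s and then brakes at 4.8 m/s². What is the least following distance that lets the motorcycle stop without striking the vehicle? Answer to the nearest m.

Leader travels v²/(2a_L) = 1764.000 / 13.800 = 127.826 m before stopping.
Follower covers v·t_r = 42.0000 × 1.9 = 79.800 m while reacting, then v²/(2a_F) = 1764.000 / 9.600 = 183.750 m while braking, for a total of 79.800 + 183.750 = 263.550 m.
Since a_F ≤ a_L and the follower starts braking later, the follower is never slower than the leader, so the closest approach is when both have stopped.
Minimum gap = 263.550 − 127.826 = 135.724 m.

Minimum gap ≈ 136 m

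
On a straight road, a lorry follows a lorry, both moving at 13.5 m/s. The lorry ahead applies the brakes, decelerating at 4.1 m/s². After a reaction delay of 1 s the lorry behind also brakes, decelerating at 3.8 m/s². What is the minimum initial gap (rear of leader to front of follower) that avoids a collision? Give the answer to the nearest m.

Leader travels v²/(2a_L) = 182.250 / 8.200 = 22.226 m before stopping.
Follower covers v·t_r = 13.5000 × 1 = 13.500 m while reacting, then v²/(2a_F) = 182.250 / 7.600 = 23.980 m while braking, for a total of 13.500 + 23.980 = 37.480 m.
Since a_F ≤ a_L and the follower starts braking later, the follower is never slower than the leader, so the closest approach is when both have stopped.
Minimum gap = 37.480 − 22.226 = 15.254 m.

Minimum gap ≈ 15 m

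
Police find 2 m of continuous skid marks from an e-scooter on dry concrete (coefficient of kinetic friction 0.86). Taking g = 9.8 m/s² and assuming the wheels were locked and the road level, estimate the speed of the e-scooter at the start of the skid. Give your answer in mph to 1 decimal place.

Deceleration a = μg = 0.86 × 9.8 = 8.428 m/s².
v = √(2a·d) = √(2 × 8.428 × 2) = √33.712 = 5.8062 m/s.
= 5.8062 ÷ 0.44704 = 12.988 mph.

Initial speed ≈ 13.0 mph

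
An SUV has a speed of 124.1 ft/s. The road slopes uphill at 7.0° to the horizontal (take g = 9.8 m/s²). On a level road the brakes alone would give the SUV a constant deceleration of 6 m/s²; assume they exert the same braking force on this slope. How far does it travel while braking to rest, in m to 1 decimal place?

Braking distance ≈ 99.4 m

124.1 ft/s × 0.3048 = 37.8257 m/s.
Gravity along the uphill slope adds to the braking deceleration: a_eff = 6.000 + 9.8·sin 7.0° = 6.000 + 1.194 = 7.194 m/s².
Braking distance = v²/(2a) = 37.8257² / (2 × 7.194) = 1430.784 / 14.388 = 99.443 m.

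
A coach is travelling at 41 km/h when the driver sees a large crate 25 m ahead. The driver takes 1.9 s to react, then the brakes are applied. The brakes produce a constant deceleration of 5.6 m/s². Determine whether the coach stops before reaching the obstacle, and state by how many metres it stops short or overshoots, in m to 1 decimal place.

No — it overshoots by 8.2 m

41 km/h ÷ 3.6 = 11.3889 m/s.
Reaction distance = 11.3889 × 1.9 = 21.639 m.
Braking distance = v²/(2a) = 129.707 / 11.200 = 11.581 m.
Total stopping distance = 21.639 + 11.581 = 33.220 m, vs 25 m available — it cannot stop in time and overshoots by 33.220 − 25 = 8.220 m.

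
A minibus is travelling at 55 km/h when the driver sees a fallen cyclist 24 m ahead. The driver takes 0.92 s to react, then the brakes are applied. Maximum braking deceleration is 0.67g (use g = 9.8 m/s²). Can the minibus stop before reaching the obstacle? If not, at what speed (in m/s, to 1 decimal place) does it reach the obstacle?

55 km/h ÷ 3.6 = 15.2778 m/s.
a = 0.67 × 9.8 = 6.566 m/s².
Reaction distance = 15.2778 × 0.92 = 14.056 m.
Braking distance needed to stop: v²/(2a) = 233.411 / 13.132 = 17.774 m, so total needed = 14.056 + 17.774 = 31.830 m > 24 m — it cannot stop.
Distance remaining when braking begins: 24 − 14.056 = 9.944 m.
v² = v₀² − 2a·d = 233.411 − 2 × 6.566 × 9.944 = 102.826 m²/s².
v = √102.826 = 10.140 m/s.

No — it strikes the obstacle at 10.1 m/s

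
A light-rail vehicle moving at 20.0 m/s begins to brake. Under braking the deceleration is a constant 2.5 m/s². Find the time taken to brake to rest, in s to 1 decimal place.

Braking time ≈ 8.0 s

Braking time = v/a = 20.0000 / 2.500 = 8.000 s.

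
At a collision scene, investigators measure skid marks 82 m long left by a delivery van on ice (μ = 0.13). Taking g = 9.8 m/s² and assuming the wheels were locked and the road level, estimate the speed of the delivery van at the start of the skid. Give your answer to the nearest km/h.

Deceleration a = μg = 0.13 × 9.8 = 1.274 m/s².
v = √(2a·d) = √(2 × 1.274 × 82) = √208.936 = 14.4546 m/s.
= 14.4546 × 3.6 = 52.037 km/h.

Initial speed ≈ 52 km/h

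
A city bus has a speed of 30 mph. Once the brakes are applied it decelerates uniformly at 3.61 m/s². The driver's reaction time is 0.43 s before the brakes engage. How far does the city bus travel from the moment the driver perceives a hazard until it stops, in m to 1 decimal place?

Total stopping distance ≈ 30.7 m

30 mph × 0.44704 = 13.4112 m/s.
Reaction distance = v·t_r = 13.4112 × 0.43 = 5.767 m.
Braking distance = v²/(2a) = 13.4112² / (2 × 3.610) = 179.860 / 7.220 = 24.911 m.
Total = 5.767 + 24.911 = 30.678 m.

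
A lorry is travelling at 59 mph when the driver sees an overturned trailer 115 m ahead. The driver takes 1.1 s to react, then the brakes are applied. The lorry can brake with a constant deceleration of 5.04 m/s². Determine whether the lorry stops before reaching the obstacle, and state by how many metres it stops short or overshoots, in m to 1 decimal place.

59 mph × 0.44704 = 26.3754 m/s.
Reaction distance = 26.3754 × 1.1 = 29.013 m.
Braking distance = v²/(2a) = 695.662 / 10.080 = 69.014 m.
Total stopping distance = 29.013 + 69.014 = 98.027 m, vs 115 m available — it stops with 115 − 98.027 = 16.973 m to spare.

Yes — it stops 17.0 m short of the obstacle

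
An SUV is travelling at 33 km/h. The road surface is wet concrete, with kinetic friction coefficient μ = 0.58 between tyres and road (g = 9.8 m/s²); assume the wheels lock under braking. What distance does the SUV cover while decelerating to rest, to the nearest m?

Braking distance ≈ 7 m

33 km/h ÷ 3.6 = 9.1667 m/s.
a = μg = 0.58 × 9.8 = 5.684 m/s².
Braking distance = v²/(2a) = 9.1667² / (2 × 5.684) = 84.028 / 11.368 = 7.392 m.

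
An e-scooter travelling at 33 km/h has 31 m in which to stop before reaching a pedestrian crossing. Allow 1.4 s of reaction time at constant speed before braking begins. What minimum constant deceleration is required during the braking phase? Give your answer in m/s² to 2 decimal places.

33 km/h ÷ 3.6 = 9.1667 m/s.
Distance covered during reaction = 9.1667 × 1.4 = 12.833 m.
Distance available for braking: 31 − 12.833 = 18.167 m.
v² = 2a·d ⇒ a = v²/(2d) = 9.1667² / (2 × 18.167) = 84.028 / 36.334 = 2.3127 m/s².

Required deceleration ≈ 2.31 m/s²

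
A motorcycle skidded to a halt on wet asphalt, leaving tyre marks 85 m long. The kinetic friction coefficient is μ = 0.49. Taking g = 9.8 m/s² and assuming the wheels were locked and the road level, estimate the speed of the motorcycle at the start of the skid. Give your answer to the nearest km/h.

Initial speed ≈ 103 km/h

Deceleration a = μg = 0.49 × 9.8 = 4.802 m/s².
v = √(2a·d) = √(2 × 4.802 × 85) = √816.340 = 28.5717 m/s.
= 28.5717 × 3.6 = 102.858 km/h.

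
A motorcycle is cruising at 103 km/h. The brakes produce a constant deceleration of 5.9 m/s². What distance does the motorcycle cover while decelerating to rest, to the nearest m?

103 km/h ÷ 3.6 = 28.6111 m/s.
Braking distance = v²/(2a) = 28.6111² / (2 × 5.900) = 818.595 / 11.800 = 69.372 m.

Braking distance ≈ 69 m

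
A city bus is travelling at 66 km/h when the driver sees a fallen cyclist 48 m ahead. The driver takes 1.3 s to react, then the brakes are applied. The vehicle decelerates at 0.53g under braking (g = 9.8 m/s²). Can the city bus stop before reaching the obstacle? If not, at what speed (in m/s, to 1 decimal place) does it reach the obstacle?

66 km/h ÷ 3.6 = 18.3333 m/s.
a = 0.53 × 9.8 = 5.194 m/s².
Reaction distance = 18.3333 × 1.3 = 23.833 m.
Braking distance needed to stop: v²/(2a) = 336.110 / 10.388 = 32.356 m, so total needed = 23.833 + 32.356 = 56.189 m > 48 m — it cannot stop.
Distance remaining when braking begins: 48 − 23.833 = 24.167 m.
v² = v₀² − 2a·d = 336.110 − 2 × 5.194 × 24.167 = 85.063 m²/s².
v = √85.063 = 9.223 m/s.

No — it strikes the obstacle at 9.2 m/s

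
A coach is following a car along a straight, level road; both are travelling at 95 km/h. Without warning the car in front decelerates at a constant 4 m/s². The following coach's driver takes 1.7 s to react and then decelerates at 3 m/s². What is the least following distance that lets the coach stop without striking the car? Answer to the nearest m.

Minimum gap ≈ 74 m

95 km/h ÷ 3.6 = 26.3889 m/s.
Leader travels v²/(2a_L) = 696.374 / 8.000 = 87.047 m before stopping.
Follower covers v·t_r = 26.3889 × 1.7 = 44.861 m while reacting, then v²/(2a_F) = 696.374 / 6.000 = 116.062 m while braking, for a total of 44.861 + 116.062 = 160.923 m.
Since a_F ≤ a_L and the follower starts braking later, the follower is never slower than the leader, so the closest approach is when both have stopped.
Minimum gap = 160.923 − 87.047 = 73.876 m.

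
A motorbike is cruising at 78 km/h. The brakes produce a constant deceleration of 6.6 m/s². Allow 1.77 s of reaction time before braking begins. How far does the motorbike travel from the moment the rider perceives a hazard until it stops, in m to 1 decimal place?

78 km/h ÷ 3.6 = 21.6667 m/s.
Reaction distance = v·t_r = 21.6667 × 1.77 = 38.350 m.
Braking distance = v²/(2a) = 21.6667² / (2 × 6.600) = 469.446 / 13.200 = 35.564 m.
Total = 38.350 + 35.564 = 73.914 m.

Total stopping distance ≈ 73.9 m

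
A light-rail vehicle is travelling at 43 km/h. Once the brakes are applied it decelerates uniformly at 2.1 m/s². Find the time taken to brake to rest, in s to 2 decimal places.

Braking time ≈ 5.69 s

43 km/h ÷ 3.6 = 11.9444 m/s.
Braking time = v/a = 11.9444 / 2.100 = 5.688 s.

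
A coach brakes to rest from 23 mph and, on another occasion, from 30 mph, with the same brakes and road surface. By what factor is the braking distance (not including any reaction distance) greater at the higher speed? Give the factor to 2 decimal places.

Braking distance d = v²/(2a), so with a fixed, d ∝ v².
Factor = (30/23)² = 1.3043² = 1.7012.

Factor ≈ 1.70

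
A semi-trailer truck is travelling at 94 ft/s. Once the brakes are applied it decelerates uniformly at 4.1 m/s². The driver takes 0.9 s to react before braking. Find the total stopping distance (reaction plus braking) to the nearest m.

Total stopping distance ≈ 126 m

94 ft/s × 0.3048 = 28.6512 m/s.
Reaction distance = v·t_r = 28.6512 × 0.9 = 25.786 m.
Braking distance = v²/(2a) = 28.6512² / (2 × 4.100) = 820.891 / 8.200 = 100.109 m.
Total = 25.786 + 100.109 = 125.895 m.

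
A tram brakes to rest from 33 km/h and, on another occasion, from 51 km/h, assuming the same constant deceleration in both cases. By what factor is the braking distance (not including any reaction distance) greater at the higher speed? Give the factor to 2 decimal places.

Factor ≈ 2.39

Braking distance d = v²/(2a), so with a fixed, d ∝ v².
Factor = (51/33)² = 1.5455² = 2.3886.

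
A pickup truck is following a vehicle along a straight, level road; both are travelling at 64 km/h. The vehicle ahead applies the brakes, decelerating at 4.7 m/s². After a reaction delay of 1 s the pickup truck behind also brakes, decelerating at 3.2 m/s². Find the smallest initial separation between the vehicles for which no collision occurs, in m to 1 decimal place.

Minimum gap ≈ 33.5 m

64 km/h ÷ 3.6 = 17.7778 m/s.
Leader travels v²/(2a_L) = 316.050 / 9.400 = 33.622 m before stopping.
Follower covers v·t_r = 17.7778 × 1 = 17.778 m while reacting, then v²/(2a_F) = 316.050 / 6.400 = 49.383 m while braking, for a total of 17.778 + 49.383 = 67.161 m.
Since a_F ≤ a_L and the follower starts braking later, the follower is never slower than the leader, so the closest approach is when both have stopped.
Minimum gap = 67.161 − 33.622 = 33.539 m.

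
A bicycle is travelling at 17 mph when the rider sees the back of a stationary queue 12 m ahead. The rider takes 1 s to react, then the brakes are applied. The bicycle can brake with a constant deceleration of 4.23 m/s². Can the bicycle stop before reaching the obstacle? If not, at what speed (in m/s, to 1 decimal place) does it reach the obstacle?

No — it strikes the obstacle at 4.5 m/s

17 mph × 0.44704 = 7.5997 m/s.
Reaction distance = 7.5997 × 1 = 7.600 m.
Braking distance needed to stop: v²/(2a) = 57.755 / 8.460 = 6.827 m, so total needed = 7.600 + 6.827 = 14.427 m > 12 m — it cannot stop.
Distance remaining when braking begins: 12 − 7.600 = 4.400 m.
v² = v₀² − 2a·d = 57.755 − 2 × 4.230 × 4.400 = 20.531 m²/s².
v = √20.531 = 4.531 m/s.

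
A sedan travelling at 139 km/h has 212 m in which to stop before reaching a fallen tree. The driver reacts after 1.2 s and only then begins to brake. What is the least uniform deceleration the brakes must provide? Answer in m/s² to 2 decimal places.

139 km/h ÷ 3.6 = 38.6111 m/s.
Distance covered during reaction = 38.6111 × 1.2 = 46.333 m.
Distance available for braking: 212 − 46.333 = 165.667 m.
v² = 2a·d ⇒ a = v²/(2d) = 38.6111² / (2 × 165.667) = 1490.817 / 331.334 = 4.4994 m/s².

Required deceleration ≈ 4.50 m/s²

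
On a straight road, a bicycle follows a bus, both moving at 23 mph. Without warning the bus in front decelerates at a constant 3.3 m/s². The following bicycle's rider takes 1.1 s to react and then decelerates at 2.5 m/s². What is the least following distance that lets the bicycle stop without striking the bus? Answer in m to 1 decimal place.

Minimum gap ≈ 16.4 m

23 mph × 0.44704 = 10.2819 m/s.
Leader travels v²/(2a_L) = 105.717 / 6.600 = 16.018 m before stopping.
Follower covers v·t_r = 10.2819 × 1.1 = 11.310 m while reacting, then v²/(2a_F) = 105.717 / 5.000 = 21.143 m while braking, for a total of 11.310 + 21.143 = 32.453 m.
Since a_F ≤ a_L and the follower starts braking later, the follower is never slower than the leader, so the closest approach is when both have stopped.
Minimum gap = 32.453 − 16.018 = 16.435 m.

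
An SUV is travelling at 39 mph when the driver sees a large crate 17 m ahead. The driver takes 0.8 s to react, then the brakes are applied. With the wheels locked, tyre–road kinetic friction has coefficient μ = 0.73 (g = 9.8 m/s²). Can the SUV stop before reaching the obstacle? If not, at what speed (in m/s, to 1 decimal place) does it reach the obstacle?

39 mph × 0.44704 = 17.4346 m/s.
a = μg = 0.73 × 9.8 = 7.154 m/s².
Reaction distance = 17.4346 × 0.8 = 13.948 m.
Braking distance needed to stop: v²/(2a) = 303.965 / 14.308 = 21.244 m, so total needed = 13.948 + 21.244 = 35.192 m > 17 m — it cannot stop.
Distance remaining when braking begins: 17 − 13.948 = 3.052 m.
v² = v₀² − 2a·d = 303.965 − 2 × 7.154 × 3.052 = 260.297 m²/s².
v = √260.297 = 16.134 m/s.

No — it strikes the obstacle at 16.1 m/s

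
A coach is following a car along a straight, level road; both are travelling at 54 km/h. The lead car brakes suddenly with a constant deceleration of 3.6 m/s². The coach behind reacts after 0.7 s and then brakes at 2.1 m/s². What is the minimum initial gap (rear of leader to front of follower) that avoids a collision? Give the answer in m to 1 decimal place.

Minimum gap ≈ 32.8 m

54 km/h ÷ 3.6 = 15.0000 m/s.
Leader travels v²/(2a_L) = 225.000 / 7.200 = 31.250 m before stopping.
Follower covers v·t_r = 15.0000 × 0.7 = 10.500 m while reacting, then v²/(2a_F) = 225.000 / 4.200 = 53.571 m while braking, for a total of 10.500 + 53.571 = 64.071 m.
Since a_F ≤ a_L and the follower starts braking later, the follower is never slower than the leader, so the closest approach is when both have stopped.
Minimum gap = 64.071 − 31.250 = 32.821 m.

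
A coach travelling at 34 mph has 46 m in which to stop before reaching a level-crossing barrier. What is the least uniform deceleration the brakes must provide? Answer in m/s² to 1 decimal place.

34 mph × 0.44704 = 15.1994 m/s.
v² = 2a·d ⇒ a = v²/(2d) = 15.1994² / (2 × 46.000) = 231.022 / 92.000 = 2.5111 m/s².

Required deceleration ≈ 2.5 m/s²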